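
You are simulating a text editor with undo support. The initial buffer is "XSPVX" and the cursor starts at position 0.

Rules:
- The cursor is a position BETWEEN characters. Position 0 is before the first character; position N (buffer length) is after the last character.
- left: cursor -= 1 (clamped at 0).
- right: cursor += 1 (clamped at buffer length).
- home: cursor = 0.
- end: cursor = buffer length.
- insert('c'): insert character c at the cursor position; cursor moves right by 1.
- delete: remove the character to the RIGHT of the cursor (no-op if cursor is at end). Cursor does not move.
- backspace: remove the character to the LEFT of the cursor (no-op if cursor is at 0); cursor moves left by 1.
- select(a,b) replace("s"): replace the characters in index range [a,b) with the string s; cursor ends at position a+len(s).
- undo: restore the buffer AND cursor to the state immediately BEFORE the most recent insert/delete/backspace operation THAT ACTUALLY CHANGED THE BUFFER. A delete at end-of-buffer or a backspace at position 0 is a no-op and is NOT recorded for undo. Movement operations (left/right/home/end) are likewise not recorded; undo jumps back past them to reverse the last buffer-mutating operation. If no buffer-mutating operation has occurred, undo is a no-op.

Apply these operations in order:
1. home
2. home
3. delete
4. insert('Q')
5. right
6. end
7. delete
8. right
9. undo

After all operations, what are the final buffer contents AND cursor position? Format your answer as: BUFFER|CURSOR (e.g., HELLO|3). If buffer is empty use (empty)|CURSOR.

Answer: SPVX|0

Derivation:
After op 1 (home): buf='XSPVX' cursor=0
After op 2 (home): buf='XSPVX' cursor=0
After op 3 (delete): buf='SPVX' cursor=0
After op 4 (insert('Q')): buf='QSPVX' cursor=1
After op 5 (right): buf='QSPVX' cursor=2
After op 6 (end): buf='QSPVX' cursor=5
After op 7 (delete): buf='QSPVX' cursor=5
After op 8 (right): buf='QSPVX' cursor=5
After op 9 (undo): buf='SPVX' cursor=0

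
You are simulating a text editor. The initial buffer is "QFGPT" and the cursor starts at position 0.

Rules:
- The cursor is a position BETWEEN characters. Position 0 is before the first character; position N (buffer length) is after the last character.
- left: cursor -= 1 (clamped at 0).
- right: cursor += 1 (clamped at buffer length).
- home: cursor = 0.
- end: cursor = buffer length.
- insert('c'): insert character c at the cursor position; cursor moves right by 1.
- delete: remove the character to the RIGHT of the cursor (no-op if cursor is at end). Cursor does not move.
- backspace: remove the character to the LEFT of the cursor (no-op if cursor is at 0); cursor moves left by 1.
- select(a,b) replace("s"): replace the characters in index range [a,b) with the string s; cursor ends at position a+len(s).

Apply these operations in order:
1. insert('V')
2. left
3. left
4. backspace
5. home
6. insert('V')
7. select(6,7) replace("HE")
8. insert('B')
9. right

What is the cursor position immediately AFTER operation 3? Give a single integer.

Answer: 0

Derivation:
After op 1 (insert('V')): buf='VQFGPT' cursor=1
After op 2 (left): buf='VQFGPT' cursor=0
After op 3 (left): buf='VQFGPT' cursor=0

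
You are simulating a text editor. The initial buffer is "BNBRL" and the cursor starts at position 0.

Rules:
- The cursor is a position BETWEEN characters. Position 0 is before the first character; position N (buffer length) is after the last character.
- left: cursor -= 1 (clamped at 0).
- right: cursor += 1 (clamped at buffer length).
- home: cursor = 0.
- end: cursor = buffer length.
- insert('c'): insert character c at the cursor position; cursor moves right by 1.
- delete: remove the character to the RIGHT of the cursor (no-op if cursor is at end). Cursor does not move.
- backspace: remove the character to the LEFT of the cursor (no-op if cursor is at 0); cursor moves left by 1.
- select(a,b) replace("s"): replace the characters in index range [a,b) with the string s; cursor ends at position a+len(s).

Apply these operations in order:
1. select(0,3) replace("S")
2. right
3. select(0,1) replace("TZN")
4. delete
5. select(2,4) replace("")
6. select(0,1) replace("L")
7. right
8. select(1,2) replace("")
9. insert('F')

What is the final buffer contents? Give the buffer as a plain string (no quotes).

After op 1 (select(0,3) replace("S")): buf='SRL' cursor=1
After op 2 (right): buf='SRL' cursor=2
After op 3 (select(0,1) replace("TZN")): buf='TZNRL' cursor=3
After op 4 (delete): buf='TZNL' cursor=3
After op 5 (select(2,4) replace("")): buf='TZ' cursor=2
After op 6 (select(0,1) replace("L")): buf='LZ' cursor=1
After op 7 (right): buf='LZ' cursor=2
After op 8 (select(1,2) replace("")): buf='L' cursor=1
After op 9 (insert('F')): buf='LF' cursor=2

Answer: LF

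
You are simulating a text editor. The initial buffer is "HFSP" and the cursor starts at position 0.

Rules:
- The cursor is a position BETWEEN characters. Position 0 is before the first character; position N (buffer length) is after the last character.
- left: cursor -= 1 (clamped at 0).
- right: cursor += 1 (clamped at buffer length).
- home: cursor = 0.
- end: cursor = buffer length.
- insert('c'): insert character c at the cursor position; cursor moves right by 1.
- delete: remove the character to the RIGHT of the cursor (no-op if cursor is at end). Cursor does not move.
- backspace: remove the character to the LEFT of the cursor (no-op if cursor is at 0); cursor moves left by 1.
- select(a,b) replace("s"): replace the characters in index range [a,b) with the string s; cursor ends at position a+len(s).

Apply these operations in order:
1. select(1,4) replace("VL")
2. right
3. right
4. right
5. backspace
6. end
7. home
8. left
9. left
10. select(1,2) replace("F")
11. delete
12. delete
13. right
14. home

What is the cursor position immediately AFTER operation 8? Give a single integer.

After op 1 (select(1,4) replace("VL")): buf='HVL' cursor=3
After op 2 (right): buf='HVL' cursor=3
After op 3 (right): buf='HVL' cursor=3
After op 4 (right): buf='HVL' cursor=3
After op 5 (backspace): buf='HV' cursor=2
After op 6 (end): buf='HV' cursor=2
After op 7 (home): buf='HV' cursor=0
After op 8 (left): buf='HV' cursor=0

Answer: 0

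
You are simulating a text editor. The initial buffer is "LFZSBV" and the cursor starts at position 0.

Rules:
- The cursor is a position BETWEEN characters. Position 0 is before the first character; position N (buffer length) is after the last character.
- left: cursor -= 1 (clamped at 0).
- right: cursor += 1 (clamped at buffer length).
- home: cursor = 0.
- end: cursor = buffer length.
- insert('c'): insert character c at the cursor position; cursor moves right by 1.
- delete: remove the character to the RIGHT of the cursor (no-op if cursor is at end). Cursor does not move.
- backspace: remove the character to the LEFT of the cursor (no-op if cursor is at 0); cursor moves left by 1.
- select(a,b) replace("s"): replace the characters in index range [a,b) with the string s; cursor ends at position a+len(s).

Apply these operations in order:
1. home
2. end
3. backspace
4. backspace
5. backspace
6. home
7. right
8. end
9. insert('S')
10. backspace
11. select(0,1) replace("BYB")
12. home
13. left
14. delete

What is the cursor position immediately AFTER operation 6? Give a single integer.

After op 1 (home): buf='LFZSBV' cursor=0
After op 2 (end): buf='LFZSBV' cursor=6
After op 3 (backspace): buf='LFZSB' cursor=5
After op 4 (backspace): buf='LFZS' cursor=4
After op 5 (backspace): buf='LFZ' cursor=3
After op 6 (home): buf='LFZ' cursor=0

Answer: 0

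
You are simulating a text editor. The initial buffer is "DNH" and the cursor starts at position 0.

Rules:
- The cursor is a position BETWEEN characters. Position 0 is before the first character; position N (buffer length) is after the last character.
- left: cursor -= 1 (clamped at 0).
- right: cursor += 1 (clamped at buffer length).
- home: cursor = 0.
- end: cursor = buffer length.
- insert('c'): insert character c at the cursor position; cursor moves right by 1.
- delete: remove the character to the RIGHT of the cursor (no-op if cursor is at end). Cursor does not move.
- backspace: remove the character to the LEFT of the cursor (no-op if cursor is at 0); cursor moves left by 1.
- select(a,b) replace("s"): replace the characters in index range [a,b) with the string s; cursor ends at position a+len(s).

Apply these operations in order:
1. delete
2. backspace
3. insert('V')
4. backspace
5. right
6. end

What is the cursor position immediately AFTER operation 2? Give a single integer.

Answer: 0

Derivation:
After op 1 (delete): buf='NH' cursor=0
After op 2 (backspace): buf='NH' cursor=0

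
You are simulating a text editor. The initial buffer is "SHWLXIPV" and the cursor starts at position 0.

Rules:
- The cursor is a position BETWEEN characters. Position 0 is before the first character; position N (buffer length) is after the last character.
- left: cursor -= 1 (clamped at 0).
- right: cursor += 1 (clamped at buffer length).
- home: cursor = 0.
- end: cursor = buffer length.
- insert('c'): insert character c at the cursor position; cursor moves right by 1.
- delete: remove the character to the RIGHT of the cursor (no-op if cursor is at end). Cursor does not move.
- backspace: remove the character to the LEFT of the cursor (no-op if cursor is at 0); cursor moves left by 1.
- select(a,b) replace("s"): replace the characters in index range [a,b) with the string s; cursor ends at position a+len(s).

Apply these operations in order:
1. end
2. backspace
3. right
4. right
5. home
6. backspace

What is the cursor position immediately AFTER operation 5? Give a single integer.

After op 1 (end): buf='SHWLXIPV' cursor=8
After op 2 (backspace): buf='SHWLXIP' cursor=7
After op 3 (right): buf='SHWLXIP' cursor=7
After op 4 (right): buf='SHWLXIP' cursor=7
After op 5 (home): buf='SHWLXIP' cursor=0

Answer: 0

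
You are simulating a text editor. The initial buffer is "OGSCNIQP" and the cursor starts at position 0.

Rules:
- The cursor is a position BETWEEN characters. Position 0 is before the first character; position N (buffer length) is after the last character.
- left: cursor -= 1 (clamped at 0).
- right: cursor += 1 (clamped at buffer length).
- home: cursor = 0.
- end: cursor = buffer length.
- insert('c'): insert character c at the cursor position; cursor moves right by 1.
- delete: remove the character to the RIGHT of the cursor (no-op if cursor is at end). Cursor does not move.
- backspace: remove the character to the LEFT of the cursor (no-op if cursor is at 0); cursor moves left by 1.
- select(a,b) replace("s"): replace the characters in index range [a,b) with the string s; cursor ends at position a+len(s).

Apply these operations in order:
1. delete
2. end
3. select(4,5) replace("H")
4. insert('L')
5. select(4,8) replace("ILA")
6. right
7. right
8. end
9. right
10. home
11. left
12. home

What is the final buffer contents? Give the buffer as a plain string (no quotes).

Answer: GSCNILA

Derivation:
After op 1 (delete): buf='GSCNIQP' cursor=0
After op 2 (end): buf='GSCNIQP' cursor=7
After op 3 (select(4,5) replace("H")): buf='GSCNHQP' cursor=5
After op 4 (insert('L')): buf='GSCNHLQP' cursor=6
After op 5 (select(4,8) replace("ILA")): buf='GSCNILA' cursor=7
After op 6 (right): buf='GSCNILA' cursor=7
After op 7 (right): buf='GSCNILA' cursor=7
After op 8 (end): buf='GSCNILA' cursor=7
After op 9 (right): buf='GSCNILA' cursor=7
After op 10 (home): buf='GSCNILA' cursor=0
After op 11 (left): buf='GSCNILA' cursor=0
After op 12 (home): buf='GSCNILA' cursor=0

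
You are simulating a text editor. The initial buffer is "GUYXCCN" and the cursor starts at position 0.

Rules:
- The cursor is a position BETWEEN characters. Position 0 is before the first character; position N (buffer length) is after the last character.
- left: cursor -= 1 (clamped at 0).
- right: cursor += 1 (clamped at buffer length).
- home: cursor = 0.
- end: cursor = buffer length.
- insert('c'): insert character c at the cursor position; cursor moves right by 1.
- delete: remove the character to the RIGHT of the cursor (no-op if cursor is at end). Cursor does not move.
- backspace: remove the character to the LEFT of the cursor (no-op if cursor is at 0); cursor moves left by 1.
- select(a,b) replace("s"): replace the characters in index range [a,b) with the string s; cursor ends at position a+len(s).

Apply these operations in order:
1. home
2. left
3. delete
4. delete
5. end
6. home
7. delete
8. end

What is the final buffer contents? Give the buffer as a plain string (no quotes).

Answer: XCCN

Derivation:
After op 1 (home): buf='GUYXCCN' cursor=0
After op 2 (left): buf='GUYXCCN' cursor=0
After op 3 (delete): buf='UYXCCN' cursor=0
After op 4 (delete): buf='YXCCN' cursor=0
After op 5 (end): buf='YXCCN' cursor=5
After op 6 (home): buf='YXCCN' cursor=0
After op 7 (delete): buf='XCCN' cursor=0
After op 8 (end): buf='XCCN' cursor=4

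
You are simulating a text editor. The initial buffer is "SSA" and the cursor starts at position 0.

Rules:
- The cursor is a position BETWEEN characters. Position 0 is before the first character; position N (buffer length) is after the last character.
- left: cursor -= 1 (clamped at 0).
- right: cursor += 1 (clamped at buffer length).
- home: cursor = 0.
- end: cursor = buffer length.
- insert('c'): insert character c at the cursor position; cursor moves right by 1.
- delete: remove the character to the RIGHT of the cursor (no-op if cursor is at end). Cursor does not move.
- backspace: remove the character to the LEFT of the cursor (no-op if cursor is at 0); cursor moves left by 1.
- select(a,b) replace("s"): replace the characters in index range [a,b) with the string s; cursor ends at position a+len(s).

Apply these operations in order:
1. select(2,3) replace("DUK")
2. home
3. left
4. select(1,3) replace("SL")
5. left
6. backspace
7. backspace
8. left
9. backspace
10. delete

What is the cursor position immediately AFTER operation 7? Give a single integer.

Answer: 0

Derivation:
After op 1 (select(2,3) replace("DUK")): buf='SSDUK' cursor=5
After op 2 (home): buf='SSDUK' cursor=0
After op 3 (left): buf='SSDUK' cursor=0
After op 4 (select(1,3) replace("SL")): buf='SSLUK' cursor=3
After op 5 (left): buf='SSLUK' cursor=2
After op 6 (backspace): buf='SLUK' cursor=1
After op 7 (backspace): buf='LUK' cursor=0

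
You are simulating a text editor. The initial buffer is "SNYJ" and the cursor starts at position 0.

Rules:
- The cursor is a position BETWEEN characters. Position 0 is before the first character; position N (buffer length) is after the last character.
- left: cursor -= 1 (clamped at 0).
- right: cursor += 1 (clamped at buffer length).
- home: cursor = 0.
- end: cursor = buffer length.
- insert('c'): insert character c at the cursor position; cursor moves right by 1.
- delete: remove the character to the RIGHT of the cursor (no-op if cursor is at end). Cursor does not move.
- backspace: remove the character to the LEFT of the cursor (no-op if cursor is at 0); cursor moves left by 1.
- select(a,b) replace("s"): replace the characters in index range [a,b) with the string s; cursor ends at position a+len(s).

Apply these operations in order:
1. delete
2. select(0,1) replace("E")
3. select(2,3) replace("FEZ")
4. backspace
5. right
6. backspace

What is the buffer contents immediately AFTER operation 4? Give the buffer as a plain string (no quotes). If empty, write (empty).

Answer: EYFE

Derivation:
After op 1 (delete): buf='NYJ' cursor=0
After op 2 (select(0,1) replace("E")): buf='EYJ' cursor=1
After op 3 (select(2,3) replace("FEZ")): buf='EYFEZ' cursor=5
After op 4 (backspace): buf='EYFE' cursor=4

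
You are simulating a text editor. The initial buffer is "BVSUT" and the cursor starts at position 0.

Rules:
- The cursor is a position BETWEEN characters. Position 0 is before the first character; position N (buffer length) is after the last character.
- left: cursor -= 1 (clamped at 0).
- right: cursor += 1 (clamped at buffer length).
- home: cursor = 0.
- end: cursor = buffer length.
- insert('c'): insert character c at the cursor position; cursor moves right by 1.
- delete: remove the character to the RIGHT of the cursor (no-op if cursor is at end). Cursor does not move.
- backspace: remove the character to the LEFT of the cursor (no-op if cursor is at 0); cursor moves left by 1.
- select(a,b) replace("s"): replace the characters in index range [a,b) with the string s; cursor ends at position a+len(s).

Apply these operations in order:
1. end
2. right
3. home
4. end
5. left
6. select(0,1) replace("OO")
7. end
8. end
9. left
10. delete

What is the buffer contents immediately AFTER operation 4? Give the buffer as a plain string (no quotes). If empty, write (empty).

After op 1 (end): buf='BVSUT' cursor=5
After op 2 (right): buf='BVSUT' cursor=5
After op 3 (home): buf='BVSUT' cursor=0
After op 4 (end): buf='BVSUT' cursor=5

Answer: BVSUT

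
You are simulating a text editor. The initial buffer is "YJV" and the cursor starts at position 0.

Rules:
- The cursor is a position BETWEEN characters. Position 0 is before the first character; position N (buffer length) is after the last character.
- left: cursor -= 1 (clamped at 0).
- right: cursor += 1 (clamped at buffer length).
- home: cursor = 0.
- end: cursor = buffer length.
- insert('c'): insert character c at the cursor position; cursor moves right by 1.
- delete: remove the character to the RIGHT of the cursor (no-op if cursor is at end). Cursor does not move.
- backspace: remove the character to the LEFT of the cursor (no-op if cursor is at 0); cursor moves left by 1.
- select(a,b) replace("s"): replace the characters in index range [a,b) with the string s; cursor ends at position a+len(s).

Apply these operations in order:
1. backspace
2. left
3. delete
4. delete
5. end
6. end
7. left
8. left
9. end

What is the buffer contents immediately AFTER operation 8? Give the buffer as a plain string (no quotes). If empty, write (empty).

Answer: V

Derivation:
After op 1 (backspace): buf='YJV' cursor=0
After op 2 (left): buf='YJV' cursor=0
After op 3 (delete): buf='JV' cursor=0
After op 4 (delete): buf='V' cursor=0
After op 5 (end): buf='V' cursor=1
After op 6 (end): buf='V' cursor=1
After op 7 (left): buf='V' cursor=0
After op 8 (left): buf='V' cursor=0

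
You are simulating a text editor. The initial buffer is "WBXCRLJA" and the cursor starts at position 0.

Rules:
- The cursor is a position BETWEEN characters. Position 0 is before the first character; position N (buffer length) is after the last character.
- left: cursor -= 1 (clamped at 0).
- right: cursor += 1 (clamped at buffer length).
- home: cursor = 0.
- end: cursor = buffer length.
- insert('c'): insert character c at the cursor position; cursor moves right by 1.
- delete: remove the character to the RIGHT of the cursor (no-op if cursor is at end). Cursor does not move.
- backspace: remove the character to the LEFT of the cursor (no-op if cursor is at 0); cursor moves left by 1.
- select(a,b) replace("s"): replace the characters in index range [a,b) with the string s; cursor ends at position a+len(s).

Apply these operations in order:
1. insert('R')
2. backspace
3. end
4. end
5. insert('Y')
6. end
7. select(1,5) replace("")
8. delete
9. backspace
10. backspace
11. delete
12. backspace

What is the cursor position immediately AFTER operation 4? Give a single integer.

Answer: 8

Derivation:
After op 1 (insert('R')): buf='RWBXCRLJA' cursor=1
After op 2 (backspace): buf='WBXCRLJA' cursor=0
After op 3 (end): buf='WBXCRLJA' cursor=8
After op 4 (end): buf='WBXCRLJA' cursor=8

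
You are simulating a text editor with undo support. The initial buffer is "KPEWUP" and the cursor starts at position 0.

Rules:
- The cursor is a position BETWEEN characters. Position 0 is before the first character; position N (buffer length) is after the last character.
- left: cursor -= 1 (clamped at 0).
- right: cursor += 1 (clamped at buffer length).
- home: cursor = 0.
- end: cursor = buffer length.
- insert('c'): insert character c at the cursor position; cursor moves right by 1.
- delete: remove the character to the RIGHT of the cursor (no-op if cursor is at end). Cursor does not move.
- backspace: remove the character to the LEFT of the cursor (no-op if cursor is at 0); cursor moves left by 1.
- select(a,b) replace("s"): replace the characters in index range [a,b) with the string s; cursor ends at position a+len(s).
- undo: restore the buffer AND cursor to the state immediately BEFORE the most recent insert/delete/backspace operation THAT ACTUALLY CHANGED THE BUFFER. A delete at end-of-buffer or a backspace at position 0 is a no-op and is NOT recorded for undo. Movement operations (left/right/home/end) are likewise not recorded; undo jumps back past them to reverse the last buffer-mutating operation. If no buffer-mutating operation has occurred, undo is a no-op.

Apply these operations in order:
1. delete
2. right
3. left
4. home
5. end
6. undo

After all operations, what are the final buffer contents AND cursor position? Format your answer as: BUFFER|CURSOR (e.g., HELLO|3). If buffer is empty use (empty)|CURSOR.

Answer: KPEWUP|0

Derivation:
After op 1 (delete): buf='PEWUP' cursor=0
After op 2 (right): buf='PEWUP' cursor=1
After op 3 (left): buf='PEWUP' cursor=0
After op 4 (home): buf='PEWUP' cursor=0
After op 5 (end): buf='PEWUP' cursor=5
After op 6 (undo): buf='KPEWUP' cursor=0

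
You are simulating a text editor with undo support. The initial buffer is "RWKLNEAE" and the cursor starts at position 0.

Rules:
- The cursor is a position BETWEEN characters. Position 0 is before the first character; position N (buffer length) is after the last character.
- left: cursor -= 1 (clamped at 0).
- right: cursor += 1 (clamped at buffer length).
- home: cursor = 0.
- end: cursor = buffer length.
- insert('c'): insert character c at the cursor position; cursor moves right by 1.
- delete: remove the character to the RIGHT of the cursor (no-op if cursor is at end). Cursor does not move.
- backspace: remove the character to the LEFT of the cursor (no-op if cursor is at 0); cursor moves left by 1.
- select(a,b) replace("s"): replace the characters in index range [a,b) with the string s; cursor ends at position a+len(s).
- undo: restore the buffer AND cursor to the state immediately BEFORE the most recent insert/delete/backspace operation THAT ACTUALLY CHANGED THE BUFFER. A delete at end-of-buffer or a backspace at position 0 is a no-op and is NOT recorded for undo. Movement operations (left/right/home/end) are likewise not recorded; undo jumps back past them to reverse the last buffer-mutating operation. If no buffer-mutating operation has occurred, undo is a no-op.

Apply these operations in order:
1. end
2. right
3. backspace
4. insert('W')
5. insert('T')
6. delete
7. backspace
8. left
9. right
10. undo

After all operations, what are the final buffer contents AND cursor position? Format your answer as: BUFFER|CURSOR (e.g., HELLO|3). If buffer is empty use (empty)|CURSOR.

After op 1 (end): buf='RWKLNEAE' cursor=8
After op 2 (right): buf='RWKLNEAE' cursor=8
After op 3 (backspace): buf='RWKLNEA' cursor=7
After op 4 (insert('W')): buf='RWKLNEAW' cursor=8
After op 5 (insert('T')): buf='RWKLNEAWT' cursor=9
After op 6 (delete): buf='RWKLNEAWT' cursor=9
After op 7 (backspace): buf='RWKLNEAW' cursor=8
After op 8 (left): buf='RWKLNEAW' cursor=7
After op 9 (right): buf='RWKLNEAW' cursor=8
After op 10 (undo): buf='RWKLNEAWT' cursor=9

Answer: RWKLNEAWT|9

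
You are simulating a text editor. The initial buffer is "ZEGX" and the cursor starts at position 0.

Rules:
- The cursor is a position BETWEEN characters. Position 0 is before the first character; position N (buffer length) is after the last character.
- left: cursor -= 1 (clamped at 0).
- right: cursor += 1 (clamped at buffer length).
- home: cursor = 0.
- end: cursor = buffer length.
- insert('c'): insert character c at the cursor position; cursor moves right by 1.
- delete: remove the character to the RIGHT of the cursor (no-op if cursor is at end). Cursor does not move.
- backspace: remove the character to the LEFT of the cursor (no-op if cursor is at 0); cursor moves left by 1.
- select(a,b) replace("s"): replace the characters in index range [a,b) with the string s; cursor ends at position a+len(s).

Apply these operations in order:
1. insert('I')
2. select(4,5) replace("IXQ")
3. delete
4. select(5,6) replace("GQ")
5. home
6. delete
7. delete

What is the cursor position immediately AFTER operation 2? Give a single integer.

After op 1 (insert('I')): buf='IZEGX' cursor=1
After op 2 (select(4,5) replace("IXQ")): buf='IZEGIXQ' cursor=7

Answer: 7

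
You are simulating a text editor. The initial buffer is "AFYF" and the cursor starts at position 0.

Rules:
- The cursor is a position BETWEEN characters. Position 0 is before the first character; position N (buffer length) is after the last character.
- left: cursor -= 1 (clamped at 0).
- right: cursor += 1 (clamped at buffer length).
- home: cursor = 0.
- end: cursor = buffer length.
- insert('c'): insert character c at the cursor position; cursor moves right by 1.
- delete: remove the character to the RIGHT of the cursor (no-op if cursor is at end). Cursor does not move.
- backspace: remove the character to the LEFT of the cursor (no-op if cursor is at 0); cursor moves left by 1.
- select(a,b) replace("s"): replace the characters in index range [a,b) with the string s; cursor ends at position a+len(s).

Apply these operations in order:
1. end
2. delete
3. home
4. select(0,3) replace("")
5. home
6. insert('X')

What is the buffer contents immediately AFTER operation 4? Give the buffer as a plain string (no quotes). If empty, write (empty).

After op 1 (end): buf='AFYF' cursor=4
After op 2 (delete): buf='AFYF' cursor=4
After op 3 (home): buf='AFYF' cursor=0
After op 4 (select(0,3) replace("")): buf='F' cursor=0

Answer: F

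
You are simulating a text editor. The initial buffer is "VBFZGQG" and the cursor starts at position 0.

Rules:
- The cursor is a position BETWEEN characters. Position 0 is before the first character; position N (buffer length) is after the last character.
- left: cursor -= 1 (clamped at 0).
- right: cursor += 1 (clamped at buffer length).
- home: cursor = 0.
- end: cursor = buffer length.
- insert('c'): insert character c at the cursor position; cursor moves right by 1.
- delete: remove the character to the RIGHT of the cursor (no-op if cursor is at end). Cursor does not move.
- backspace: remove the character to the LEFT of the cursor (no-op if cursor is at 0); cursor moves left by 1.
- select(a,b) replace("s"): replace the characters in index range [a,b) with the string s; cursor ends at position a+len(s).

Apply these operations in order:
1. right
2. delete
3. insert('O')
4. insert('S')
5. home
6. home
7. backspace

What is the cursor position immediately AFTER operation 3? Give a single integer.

After op 1 (right): buf='VBFZGQG' cursor=1
After op 2 (delete): buf='VFZGQG' cursor=1
After op 3 (insert('O')): buf='VOFZGQG' cursor=2

Answer: 2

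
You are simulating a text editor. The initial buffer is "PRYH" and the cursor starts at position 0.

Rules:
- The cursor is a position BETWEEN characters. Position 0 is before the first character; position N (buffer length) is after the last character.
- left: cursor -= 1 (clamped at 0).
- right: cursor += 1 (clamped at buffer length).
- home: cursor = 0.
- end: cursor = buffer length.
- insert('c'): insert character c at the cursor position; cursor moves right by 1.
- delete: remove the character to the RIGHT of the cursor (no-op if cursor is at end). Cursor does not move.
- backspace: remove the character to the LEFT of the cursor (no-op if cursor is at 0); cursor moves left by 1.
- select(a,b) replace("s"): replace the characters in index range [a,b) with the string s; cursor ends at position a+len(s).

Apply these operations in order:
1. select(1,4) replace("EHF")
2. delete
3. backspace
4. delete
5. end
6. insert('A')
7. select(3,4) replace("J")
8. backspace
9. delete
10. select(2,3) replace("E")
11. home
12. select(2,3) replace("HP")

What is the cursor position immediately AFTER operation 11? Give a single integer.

After op 1 (select(1,4) replace("EHF")): buf='PEHF' cursor=4
After op 2 (delete): buf='PEHF' cursor=4
After op 3 (backspace): buf='PEH' cursor=3
After op 4 (delete): buf='PEH' cursor=3
After op 5 (end): buf='PEH' cursor=3
After op 6 (insert('A')): buf='PEHA' cursor=4
After op 7 (select(3,4) replace("J")): buf='PEHJ' cursor=4
After op 8 (backspace): buf='PEH' cursor=3
After op 9 (delete): buf='PEH' cursor=3
After op 10 (select(2,3) replace("E")): buf='PEE' cursor=3
After op 11 (home): buf='PEE' cursor=0

Answer: 0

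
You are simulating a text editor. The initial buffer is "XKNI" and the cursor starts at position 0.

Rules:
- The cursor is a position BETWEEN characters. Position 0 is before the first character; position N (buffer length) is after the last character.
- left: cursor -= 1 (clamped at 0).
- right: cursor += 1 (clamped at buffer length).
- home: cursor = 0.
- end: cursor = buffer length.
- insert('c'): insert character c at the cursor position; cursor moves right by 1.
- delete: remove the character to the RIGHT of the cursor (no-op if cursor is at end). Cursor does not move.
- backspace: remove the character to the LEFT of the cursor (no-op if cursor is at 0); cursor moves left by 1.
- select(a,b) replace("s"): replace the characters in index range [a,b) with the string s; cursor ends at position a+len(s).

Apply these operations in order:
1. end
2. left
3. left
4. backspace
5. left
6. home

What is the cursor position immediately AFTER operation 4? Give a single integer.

After op 1 (end): buf='XKNI' cursor=4
After op 2 (left): buf='XKNI' cursor=3
After op 3 (left): buf='XKNI' cursor=2
After op 4 (backspace): buf='XNI' cursor=1

Answer: 1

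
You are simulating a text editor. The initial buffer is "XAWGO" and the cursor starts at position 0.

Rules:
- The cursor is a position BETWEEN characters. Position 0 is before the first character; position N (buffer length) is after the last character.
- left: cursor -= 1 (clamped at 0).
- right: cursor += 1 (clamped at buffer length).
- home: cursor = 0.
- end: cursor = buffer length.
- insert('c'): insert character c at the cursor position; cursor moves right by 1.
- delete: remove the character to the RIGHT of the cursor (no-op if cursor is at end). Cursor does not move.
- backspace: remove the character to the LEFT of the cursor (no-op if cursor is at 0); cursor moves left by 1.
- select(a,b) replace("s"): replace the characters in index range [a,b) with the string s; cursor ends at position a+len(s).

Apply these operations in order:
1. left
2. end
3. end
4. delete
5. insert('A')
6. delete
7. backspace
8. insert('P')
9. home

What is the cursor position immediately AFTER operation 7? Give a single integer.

Answer: 5

Derivation:
After op 1 (left): buf='XAWGO' cursor=0
After op 2 (end): buf='XAWGO' cursor=5
After op 3 (end): buf='XAWGO' cursor=5
After op 4 (delete): buf='XAWGO' cursor=5
After op 5 (insert('A')): buf='XAWGOA' cursor=6
After op 6 (delete): buf='XAWGOA' cursor=6
After op 7 (backspace): buf='XAWGO' cursor=5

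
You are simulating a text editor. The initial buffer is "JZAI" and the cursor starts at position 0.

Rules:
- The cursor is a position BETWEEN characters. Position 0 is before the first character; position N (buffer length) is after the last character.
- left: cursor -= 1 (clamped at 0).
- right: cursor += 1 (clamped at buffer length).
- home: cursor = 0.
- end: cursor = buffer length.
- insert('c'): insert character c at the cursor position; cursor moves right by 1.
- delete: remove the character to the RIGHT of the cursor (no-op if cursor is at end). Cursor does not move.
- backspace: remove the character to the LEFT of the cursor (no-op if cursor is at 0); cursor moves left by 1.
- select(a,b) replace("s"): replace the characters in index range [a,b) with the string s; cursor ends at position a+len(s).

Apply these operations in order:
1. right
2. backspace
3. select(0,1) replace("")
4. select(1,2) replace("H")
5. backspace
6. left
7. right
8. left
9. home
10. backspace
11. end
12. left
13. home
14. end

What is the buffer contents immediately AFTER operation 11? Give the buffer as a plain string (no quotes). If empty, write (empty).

After op 1 (right): buf='JZAI' cursor=1
After op 2 (backspace): buf='ZAI' cursor=0
After op 3 (select(0,1) replace("")): buf='AI' cursor=0
After op 4 (select(1,2) replace("H")): buf='AH' cursor=2
After op 5 (backspace): buf='A' cursor=1
After op 6 (left): buf='A' cursor=0
After op 7 (right): buf='A' cursor=1
After op 8 (left): buf='A' cursor=0
After op 9 (home): buf='A' cursor=0
After op 10 (backspace): buf='A' cursor=0
After op 11 (end): buf='A' cursor=1

Answer: A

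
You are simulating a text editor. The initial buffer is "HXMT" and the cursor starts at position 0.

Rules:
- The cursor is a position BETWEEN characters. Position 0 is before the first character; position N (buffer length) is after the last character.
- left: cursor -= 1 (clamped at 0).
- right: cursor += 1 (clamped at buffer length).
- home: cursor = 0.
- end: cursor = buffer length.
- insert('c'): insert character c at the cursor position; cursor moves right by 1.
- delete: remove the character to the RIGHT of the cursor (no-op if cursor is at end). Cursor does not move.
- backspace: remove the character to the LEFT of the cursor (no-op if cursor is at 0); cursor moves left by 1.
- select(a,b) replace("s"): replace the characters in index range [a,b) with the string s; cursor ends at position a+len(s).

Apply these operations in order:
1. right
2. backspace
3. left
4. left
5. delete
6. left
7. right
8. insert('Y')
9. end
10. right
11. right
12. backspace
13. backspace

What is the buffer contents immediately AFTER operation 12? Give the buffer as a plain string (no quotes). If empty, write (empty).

After op 1 (right): buf='HXMT' cursor=1
After op 2 (backspace): buf='XMT' cursor=0
After op 3 (left): buf='XMT' cursor=0
After op 4 (left): buf='XMT' cursor=0
After op 5 (delete): buf='MT' cursor=0
After op 6 (left): buf='MT' cursor=0
After op 7 (right): buf='MT' cursor=1
After op 8 (insert('Y')): buf='MYT' cursor=2
After op 9 (end): buf='MYT' cursor=3
After op 10 (right): buf='MYT' cursor=3
After op 11 (right): buf='MYT' cursor=3
After op 12 (backspace): buf='MY' cursor=2

Answer: MY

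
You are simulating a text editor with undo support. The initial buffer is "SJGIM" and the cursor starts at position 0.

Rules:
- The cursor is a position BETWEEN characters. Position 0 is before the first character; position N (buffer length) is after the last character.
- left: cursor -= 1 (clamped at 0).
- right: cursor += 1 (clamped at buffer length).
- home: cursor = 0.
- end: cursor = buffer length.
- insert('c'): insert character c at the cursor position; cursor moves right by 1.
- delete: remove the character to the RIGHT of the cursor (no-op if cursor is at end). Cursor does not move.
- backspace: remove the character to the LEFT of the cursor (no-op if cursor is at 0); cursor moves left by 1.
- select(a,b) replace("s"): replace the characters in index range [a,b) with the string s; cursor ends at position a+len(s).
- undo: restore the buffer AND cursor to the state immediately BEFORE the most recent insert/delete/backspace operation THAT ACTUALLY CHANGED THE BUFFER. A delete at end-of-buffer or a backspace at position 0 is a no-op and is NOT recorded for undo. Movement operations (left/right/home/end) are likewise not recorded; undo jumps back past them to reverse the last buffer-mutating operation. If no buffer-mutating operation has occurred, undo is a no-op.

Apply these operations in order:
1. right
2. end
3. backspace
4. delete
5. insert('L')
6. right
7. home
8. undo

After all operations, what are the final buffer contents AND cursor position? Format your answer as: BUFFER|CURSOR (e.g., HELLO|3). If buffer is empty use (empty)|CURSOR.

Answer: SJGI|4

Derivation:
After op 1 (right): buf='SJGIM' cursor=1
After op 2 (end): buf='SJGIM' cursor=5
After op 3 (backspace): buf='SJGI' cursor=4
After op 4 (delete): buf='SJGI' cursor=4
After op 5 (insert('L')): buf='SJGIL' cursor=5
After op 6 (right): buf='SJGIL' cursor=5
After op 7 (home): buf='SJGIL' cursor=0
After op 8 (undo): buf='SJGI' cursor=4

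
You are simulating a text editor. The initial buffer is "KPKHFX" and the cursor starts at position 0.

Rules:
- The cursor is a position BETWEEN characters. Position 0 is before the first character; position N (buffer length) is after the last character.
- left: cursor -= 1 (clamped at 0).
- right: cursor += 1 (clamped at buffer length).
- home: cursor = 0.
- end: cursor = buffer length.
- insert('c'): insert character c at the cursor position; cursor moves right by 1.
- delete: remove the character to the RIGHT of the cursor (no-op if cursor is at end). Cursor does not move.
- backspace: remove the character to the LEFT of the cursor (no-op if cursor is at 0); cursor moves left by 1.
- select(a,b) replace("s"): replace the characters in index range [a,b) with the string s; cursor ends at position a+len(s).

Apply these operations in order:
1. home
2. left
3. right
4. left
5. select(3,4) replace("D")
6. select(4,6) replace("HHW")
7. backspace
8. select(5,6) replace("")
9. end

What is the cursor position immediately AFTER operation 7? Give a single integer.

Answer: 6

Derivation:
After op 1 (home): buf='KPKHFX' cursor=0
After op 2 (left): buf='KPKHFX' cursor=0
After op 3 (right): buf='KPKHFX' cursor=1
After op 4 (left): buf='KPKHFX' cursor=0
After op 5 (select(3,4) replace("D")): buf='KPKDFX' cursor=4
After op 6 (select(4,6) replace("HHW")): buf='KPKDHHW' cursor=7
After op 7 (backspace): buf='KPKDHH' cursor=6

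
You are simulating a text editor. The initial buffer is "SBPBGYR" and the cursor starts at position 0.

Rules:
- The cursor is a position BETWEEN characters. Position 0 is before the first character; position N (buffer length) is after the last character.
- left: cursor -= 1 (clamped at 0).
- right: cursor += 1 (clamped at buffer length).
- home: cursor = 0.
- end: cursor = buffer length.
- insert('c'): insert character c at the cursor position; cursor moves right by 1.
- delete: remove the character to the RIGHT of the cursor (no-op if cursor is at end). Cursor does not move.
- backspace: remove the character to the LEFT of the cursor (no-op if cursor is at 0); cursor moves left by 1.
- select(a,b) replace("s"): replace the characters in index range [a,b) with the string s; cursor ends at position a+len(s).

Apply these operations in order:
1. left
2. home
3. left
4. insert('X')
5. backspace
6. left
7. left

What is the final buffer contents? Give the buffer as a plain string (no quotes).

After op 1 (left): buf='SBPBGYR' cursor=0
After op 2 (home): buf='SBPBGYR' cursor=0
After op 3 (left): buf='SBPBGYR' cursor=0
After op 4 (insert('X')): buf='XSBPBGYR' cursor=1
After op 5 (backspace): buf='SBPBGYR' cursor=0
After op 6 (left): buf='SBPBGYR' cursor=0
After op 7 (left): buf='SBPBGYR' cursor=0

Answer: SBPBGYR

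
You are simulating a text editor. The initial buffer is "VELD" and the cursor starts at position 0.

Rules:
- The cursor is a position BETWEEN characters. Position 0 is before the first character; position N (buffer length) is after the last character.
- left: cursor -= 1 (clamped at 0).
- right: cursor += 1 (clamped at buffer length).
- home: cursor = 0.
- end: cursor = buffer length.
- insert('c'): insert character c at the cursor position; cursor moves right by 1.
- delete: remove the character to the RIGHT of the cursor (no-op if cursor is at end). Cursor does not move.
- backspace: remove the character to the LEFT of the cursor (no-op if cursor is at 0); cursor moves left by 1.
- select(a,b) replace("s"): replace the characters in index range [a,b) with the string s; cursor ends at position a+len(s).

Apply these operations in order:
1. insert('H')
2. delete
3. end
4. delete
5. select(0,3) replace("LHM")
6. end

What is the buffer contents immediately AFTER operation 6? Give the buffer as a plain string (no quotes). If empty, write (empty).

After op 1 (insert('H')): buf='HVELD' cursor=1
After op 2 (delete): buf='HELD' cursor=1
After op 3 (end): buf='HELD' cursor=4
After op 4 (delete): buf='HELD' cursor=4
After op 5 (select(0,3) replace("LHM")): buf='LHMD' cursor=3
After op 6 (end): buf='LHMD' cursor=4

Answer: LHMD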